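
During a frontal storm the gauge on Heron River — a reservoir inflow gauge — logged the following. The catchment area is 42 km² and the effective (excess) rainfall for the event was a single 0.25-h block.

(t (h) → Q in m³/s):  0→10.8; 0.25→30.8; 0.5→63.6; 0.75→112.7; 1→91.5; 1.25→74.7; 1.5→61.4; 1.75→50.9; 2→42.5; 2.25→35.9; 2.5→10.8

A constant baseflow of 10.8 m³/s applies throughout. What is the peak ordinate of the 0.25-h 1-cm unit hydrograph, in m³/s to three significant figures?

Direct runoff: 0.0, 20.0, 52.8, 101.9, 80.7, 63.9, 50.6, 40.1, 31.7, 25.1, 0.0 m³/s; ΣQ_DR = 466.8 m³/s, peak = 101.9 m³/s.
Runoff depth d = ΣQ_DR·Δt / A = 466.8 × 900 / (42 km²) = 10.00 mm.
The 1-cm UH is the DRH scaled by (10 mm)/d, so U_p = 101.9 × 10/10.00 = 102 m³/s.

U_p ≈ 102 m³/s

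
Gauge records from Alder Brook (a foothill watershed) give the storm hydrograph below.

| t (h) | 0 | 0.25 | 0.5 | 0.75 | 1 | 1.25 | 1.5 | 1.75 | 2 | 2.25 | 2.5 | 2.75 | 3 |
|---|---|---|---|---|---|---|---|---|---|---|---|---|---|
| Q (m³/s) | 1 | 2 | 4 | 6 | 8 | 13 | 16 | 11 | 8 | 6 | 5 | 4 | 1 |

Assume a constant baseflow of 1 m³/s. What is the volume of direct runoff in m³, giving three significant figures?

Direct-runoff ordinates (Q − Q_b): 0.0, 1.0, 3.0, 5.0, 7.0, 12.0, 15.0, 10.0, 7.0, 5.0, 4.0, 3.0, 0.0 m³/s.
ΣQ_DR = 72.00 m³/s.
With Δt = 0.25 h = 900 s, V = ΣQ_DR · Δt = 72.00 × 900 = 64800 m³.

V ≈ 64800 m³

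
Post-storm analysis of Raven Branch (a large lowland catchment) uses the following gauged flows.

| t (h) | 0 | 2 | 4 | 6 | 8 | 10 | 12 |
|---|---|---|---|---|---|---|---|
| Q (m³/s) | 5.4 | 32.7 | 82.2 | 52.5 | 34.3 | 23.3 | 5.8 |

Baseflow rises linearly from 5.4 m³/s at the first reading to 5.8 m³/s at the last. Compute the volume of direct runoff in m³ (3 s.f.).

V ≈ 1.42 × 10^6 m³

Direct-runoff ordinates (Q − Q_b): 0.00, 27.23, 76.67, 46.90, 28.63, 17.57, 0.00 m³/s.
ΣQ_DR = 197.0 m³/s.
With Δt = 2 h = 7200 s, V = ΣQ_DR · Δt = 197.0 × 7200 = 1.42 × 10^6 m³.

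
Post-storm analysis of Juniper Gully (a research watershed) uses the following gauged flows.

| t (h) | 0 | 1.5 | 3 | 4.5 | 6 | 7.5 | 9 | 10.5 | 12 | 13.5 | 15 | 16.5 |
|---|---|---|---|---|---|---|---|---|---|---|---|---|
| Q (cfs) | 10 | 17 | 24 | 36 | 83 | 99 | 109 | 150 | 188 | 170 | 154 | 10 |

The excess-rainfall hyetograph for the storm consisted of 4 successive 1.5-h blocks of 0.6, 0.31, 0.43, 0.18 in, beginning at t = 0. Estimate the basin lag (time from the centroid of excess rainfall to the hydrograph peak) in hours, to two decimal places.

Centroid of excess rainfall: t_c = Σ P_i·t̄_i / ΣP_i = 2.4375 h (block centres at 0.75, 2.25, 3.75, 5.25 h).
Hydrograph peak occurs at t = 12 h, so basin lag t_L = 12 − 2.4375 = 9.56 h.

t_L ≈ 9.56 h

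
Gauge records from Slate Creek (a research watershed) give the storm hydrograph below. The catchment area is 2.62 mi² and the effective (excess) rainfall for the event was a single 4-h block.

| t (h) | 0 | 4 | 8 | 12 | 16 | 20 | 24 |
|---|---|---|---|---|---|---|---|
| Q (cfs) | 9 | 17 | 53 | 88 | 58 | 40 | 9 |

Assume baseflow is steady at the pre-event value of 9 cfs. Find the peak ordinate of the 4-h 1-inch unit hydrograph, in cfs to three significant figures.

Direct runoff: 0.0, 8.0, 44.0, 79.0, 49.0, 31.0, 0.0 cfs; ΣQ_DR = 211.0 cfs, peak = 79.0 cfs.
Runoff depth d = ΣQ_DR·Δt / A = 211.0 × 14400 / (2.62 mi²) = 0.4992 in.
The 1-inch UH is the DRH scaled by (1 in)/d, so U_p = 79.0 × 1/0.4992 = 158 cfs.

U_p ≈ 158 cfs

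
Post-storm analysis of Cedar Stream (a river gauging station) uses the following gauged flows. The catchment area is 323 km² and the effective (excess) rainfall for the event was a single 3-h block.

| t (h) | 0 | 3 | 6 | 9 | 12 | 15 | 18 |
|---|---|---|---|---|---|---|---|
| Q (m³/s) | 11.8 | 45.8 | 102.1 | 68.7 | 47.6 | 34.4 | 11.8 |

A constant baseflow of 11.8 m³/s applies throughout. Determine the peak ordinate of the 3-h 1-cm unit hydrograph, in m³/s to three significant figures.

Direct runoff: 0.0, 34.0, 90.3, 56.9, 35.8, 22.6, 0.0 m³/s; ΣQ_DR = 239.6 m³/s, peak = 90.3 m³/s.
Runoff depth d = ΣQ_DR·Δt / A = 239.6 × 10800 / (323 km²) = 8.011 mm.
The 1-cm UH is the DRH scaled by (10 mm)/d, so U_p = 90.3 × 10/8.011 = 113 m³/s.

U_p ≈ 113 m³/s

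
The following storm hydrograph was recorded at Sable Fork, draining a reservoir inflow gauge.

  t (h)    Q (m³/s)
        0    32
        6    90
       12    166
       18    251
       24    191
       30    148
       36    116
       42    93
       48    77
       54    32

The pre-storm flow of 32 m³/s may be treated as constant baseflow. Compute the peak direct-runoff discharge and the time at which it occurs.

Q_p = 219.0 m³/s at t = 18 h

Subtracting baseflow gives direct-runoff ordinates: 0.0, 58.0, 134.0, 219.0, 159.0, 116.0, 84.0, 61.0, 45.0, 0.0 m³/s.
The maximum is 219.0 m³/s, occurring at the reading for t = 18 h.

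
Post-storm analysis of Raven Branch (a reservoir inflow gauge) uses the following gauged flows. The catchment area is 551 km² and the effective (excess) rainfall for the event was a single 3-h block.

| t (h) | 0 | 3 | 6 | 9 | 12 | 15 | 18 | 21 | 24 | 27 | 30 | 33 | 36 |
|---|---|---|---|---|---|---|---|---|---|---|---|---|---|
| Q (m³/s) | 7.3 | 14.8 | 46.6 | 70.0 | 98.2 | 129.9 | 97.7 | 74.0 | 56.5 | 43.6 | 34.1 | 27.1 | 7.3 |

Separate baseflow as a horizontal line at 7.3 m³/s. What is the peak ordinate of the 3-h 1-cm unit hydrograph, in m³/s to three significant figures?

Direct runoff: 0.0, 7.5, 39.3, 62.7, 90.9, 122.6, 90.4, 66.7, 49.2, 36.3, 26.8, 19.8, 0.0 m³/s; ΣQ_DR = 612.2 m³/s, peak = 122.6 m³/s.
Runoff depth d = ΣQ_DR·Δt / A = 612.2 × 10800 / (551 km²) = 12.00 mm.
The 1-cm UH is the DRH scaled by (10 mm)/d, so U_p = 122.6 × 10/12.00 = 102 m³/s.

U_p ≈ 102 m³/s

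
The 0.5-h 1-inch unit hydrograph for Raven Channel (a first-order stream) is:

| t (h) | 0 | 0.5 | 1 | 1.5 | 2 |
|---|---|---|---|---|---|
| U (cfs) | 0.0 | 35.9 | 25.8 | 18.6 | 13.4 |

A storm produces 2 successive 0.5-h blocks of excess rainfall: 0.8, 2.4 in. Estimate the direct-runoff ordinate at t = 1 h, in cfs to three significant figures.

Q ≈ 107 cfs

By discrete convolution, Q_j = Σ (P_i / 1 in) · U_{j−i}.
At t = 1 h (j=2): Q = (0.8/1)·25.8 + (2.4/1)·35.9 = 107 cfs.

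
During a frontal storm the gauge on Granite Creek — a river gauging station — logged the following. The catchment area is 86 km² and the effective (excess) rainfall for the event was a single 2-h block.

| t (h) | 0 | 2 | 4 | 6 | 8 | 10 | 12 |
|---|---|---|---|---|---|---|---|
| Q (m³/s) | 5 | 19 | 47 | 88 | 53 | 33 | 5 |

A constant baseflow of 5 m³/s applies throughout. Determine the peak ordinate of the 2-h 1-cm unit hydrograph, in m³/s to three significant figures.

U_p ≈ 46.1 m³/s

Direct runoff: 0.0, 14.0, 42.0, 83.0, 48.0, 28.0, 0.0 m³/s; ΣQ_DR = 215.0 m³/s, peak = 83.0 m³/s.
Runoff depth d = ΣQ_DR·Δt / A = 215.0 × 7200 / (86 km²) = 18.00 mm.
The 1-cm UH is the DRH scaled by (10 mm)/d, so U_p = 83.0 × 10/18.00 = 46.1 m³/s.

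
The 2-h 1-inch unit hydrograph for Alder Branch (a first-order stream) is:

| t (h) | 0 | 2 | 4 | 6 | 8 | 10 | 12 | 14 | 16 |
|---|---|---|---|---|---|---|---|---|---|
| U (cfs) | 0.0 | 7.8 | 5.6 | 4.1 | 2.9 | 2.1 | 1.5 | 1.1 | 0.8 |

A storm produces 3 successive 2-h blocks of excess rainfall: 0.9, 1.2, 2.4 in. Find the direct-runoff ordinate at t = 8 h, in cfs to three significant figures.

Q ≈ 21.0 cfs

By discrete convolution, Q_j = Σ (P_i / 1 in) · U_{j−i}.
At t = 8 h (j=4): Q = (0.9/1)·2.9 + (1.2/1)·4.1 + (2.4/1)·5.6 = 21.0 cfs.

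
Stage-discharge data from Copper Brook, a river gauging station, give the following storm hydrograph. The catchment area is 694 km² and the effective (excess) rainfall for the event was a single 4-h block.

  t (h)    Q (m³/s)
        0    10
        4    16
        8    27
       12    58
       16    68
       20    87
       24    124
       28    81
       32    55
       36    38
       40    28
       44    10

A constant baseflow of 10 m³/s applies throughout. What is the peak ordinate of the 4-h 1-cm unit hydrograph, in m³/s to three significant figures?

Direct runoff: 0.0, 6.0, 17.0, 48.0, 58.0, 77.0, 114.0, 71.0, 45.0, 28.0, 18.0, 0.0 m³/s; ΣQ_DR = 482.0 m³/s, peak = 114.0 m³/s.
Runoff depth d = ΣQ_DR·Δt / A = 482.0 × 14400 / (694 km²) = 10.00 mm.
The 1-cm UH is the DRH scaled by (10 mm)/d, so U_p = 114.0 × 10/10.00 = 114 m³/s.

U_p ≈ 114 m³/s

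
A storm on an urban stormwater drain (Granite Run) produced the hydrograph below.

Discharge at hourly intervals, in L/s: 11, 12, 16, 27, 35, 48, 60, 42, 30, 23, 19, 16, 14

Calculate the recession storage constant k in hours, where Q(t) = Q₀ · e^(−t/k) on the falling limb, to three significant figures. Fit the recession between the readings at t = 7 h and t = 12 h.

k ≈ 4.55 h

On the falling limb, Q drops from 42 to 14 L/s between t = 7 h and t = 12 h (Δt = 5 h).
k = −Δt / ln(Q₂/Q₁) = −5 / ln(14/42) = 4.55 h.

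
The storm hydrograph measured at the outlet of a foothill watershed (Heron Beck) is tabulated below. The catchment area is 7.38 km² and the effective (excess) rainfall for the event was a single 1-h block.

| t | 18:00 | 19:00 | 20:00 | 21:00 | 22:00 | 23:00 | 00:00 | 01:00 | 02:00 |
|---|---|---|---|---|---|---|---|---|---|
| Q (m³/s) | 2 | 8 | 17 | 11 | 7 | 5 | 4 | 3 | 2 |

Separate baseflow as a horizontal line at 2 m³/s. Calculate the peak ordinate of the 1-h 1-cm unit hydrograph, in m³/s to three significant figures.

U_p ≈ 7.50 m³/s

Direct runoff: 0.0, 6.0, 15.0, 9.0, 5.0, 3.0, 2.0, 1.0, 0.0 m³/s; ΣQ_DR = 41.00 m³/s, peak = 15.0 m³/s.
Runoff depth d = ΣQ_DR·Δt / A = 41.00 × 3600 / (7.38 km²) = 20.00 mm.
The 1-cm UH is the DRH scaled by (10 mm)/d, so U_p = 15.0 × 10/20.00 = 7.50 m³/s.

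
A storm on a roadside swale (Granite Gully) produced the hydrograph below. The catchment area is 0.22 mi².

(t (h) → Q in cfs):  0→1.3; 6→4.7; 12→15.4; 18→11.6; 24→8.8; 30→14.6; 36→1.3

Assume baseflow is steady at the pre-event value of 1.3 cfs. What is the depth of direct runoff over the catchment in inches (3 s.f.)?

Direct runoff: 0.0, 3.4, 14.1, 10.3, 7.5, 13.3, 0.0 cfs; ΣQ_DR = 48.60 cfs.
V = ΣQ_DR · Δt = 48.60 × 21600 s = 1.050 × 10^6 ft³.
Over A = 0.22 mi², depth = V / A = 2.05 in.

d ≈ 2.05 in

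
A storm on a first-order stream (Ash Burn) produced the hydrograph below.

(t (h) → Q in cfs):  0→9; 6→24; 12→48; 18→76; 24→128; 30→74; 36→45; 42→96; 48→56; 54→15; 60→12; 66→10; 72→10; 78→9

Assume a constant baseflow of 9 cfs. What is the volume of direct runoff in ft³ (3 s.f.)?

V ≈ 1.05 × 10^7 ft³

Direct-runoff ordinates (Q − Q_b): 0.0, 15.0, 39.0, 67.0, 119.0, 65.0, 36.0, 87.0, 47.0, 6.0, 3.0, 1.0, 1.0, 0.0 cfs.
ΣQ_DR = 486.0 cfs.
With Δt = 6 h = 21600 s, V = ΣQ_DR · Δt = 486.0 × 21600 = 1.05 × 10^7 ft³.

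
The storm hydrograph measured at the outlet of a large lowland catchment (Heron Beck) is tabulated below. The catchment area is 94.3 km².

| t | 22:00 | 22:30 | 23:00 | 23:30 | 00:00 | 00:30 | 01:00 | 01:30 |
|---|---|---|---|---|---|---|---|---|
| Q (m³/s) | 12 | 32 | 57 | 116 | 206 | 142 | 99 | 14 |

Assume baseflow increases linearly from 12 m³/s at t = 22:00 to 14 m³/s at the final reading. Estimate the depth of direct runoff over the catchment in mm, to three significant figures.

d ≈ 11.0 mm

Direct runoff: 0.00, 19.71, 44.43, 103.14, 192.86, 128.57, 85.29, 0.00 m³/s; ΣQ_DR = 574.0 m³/s.
V = ΣQ_DR · Δt = 574.0 × 1800 s = 1.033 × 10^6 m³.
Over A = 94.3 km², depth = V / A = 11.0 mm.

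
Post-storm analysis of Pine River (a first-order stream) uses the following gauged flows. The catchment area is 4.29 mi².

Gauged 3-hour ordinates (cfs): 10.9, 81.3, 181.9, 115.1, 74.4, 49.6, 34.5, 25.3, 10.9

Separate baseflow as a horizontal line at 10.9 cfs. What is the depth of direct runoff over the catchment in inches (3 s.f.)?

d ≈ 0.526 in

Direct runoff: 0.0, 70.4, 171.0, 104.2, 63.5, 38.7, 23.6, 14.4, 0.0 cfs; ΣQ_DR = 485.8 cfs.
V = ΣQ_DR · Δt = 485.8 × 10800 s = 5.247 × 10^6 ft³.
Over A = 4.29 mi², depth = V / A = 0.526 in.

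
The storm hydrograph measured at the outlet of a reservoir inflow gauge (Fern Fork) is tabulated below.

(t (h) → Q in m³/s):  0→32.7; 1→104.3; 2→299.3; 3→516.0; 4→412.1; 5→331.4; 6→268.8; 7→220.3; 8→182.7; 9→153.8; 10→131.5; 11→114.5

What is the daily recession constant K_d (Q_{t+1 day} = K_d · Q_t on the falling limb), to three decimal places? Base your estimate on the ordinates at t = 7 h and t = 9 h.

Between t = 7 h and t = 9 h the flow falls from 220.3 to 153.8 m³/s over 2×1 h = 2 h.
Per-interval ratio K = (153.8/220.3)^(1/2) = 0.8355; K_d = K^(24/1) = 0.013.

K_d ≈ 0.013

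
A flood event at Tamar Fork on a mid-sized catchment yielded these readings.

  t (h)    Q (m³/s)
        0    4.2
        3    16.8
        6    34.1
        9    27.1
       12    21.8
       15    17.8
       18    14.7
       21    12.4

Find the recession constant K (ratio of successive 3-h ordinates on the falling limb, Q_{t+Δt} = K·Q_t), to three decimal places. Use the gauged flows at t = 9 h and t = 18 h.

Using the recession-limb readings at t = 9 h and t = 18 h: Q falls from 27.1 to 14.7 m³/s over 3 intervals.
K = (Q₂/Q₁)^(1/3) = (14.7/27.1)^(1/3) = 0.816.

K ≈ 0.816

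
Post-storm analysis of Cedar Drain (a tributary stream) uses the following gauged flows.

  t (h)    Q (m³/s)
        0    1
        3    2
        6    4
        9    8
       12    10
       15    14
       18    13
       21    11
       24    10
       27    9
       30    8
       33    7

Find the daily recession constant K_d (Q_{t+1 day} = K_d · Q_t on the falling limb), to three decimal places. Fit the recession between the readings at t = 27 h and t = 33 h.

Between t = 27 h and t = 33 h the flow falls from 9 to 7 m³/s over 2×3 h = 6 h.
Per-interval ratio K = (7/9)^(1/2) = 0.8819; K_d = K^(24/3) = 0.366.

K_d ≈ 0.366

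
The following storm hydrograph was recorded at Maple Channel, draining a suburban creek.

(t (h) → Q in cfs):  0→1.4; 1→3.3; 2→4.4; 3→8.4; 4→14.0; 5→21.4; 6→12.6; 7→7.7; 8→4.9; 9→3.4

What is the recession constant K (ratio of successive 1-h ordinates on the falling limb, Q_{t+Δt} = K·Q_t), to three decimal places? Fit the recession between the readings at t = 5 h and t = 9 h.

K ≈ 0.631

Using the recession-limb readings at t = 5 h and t = 9 h: Q falls from 21.4 to 3.4 cfs over 4 intervals.
K = (Q₂/Q₁)^(1/4) = (3.4/21.4)^(1/4) = 0.631.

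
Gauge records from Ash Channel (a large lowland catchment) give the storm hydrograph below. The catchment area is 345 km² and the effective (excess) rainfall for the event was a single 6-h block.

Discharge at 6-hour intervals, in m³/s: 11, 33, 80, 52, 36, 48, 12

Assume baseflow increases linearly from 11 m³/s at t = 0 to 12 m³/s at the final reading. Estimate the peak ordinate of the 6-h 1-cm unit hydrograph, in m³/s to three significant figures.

U_p ≈ 57.3 m³/s

Direct runoff: 0.00, 21.83, 68.67, 40.50, 24.33, 36.17, 0.00 m³/s; ΣQ_DR = 191.5 m³/s, peak = 68.67 m³/s.
Runoff depth d = ΣQ_DR·Δt / A = 191.5 × 21600 / (345 km²) = 11.99 mm.
The 1-cm UH is the DRH scaled by (10 mm)/d, so U_p = 68.67 × 10/11.99 = 57.3 m³/s.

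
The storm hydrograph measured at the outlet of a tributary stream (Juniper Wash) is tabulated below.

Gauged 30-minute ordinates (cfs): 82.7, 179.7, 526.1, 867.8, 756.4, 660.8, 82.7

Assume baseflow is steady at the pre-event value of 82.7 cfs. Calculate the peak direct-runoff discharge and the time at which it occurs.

Q_p = 785.1 cfs at t = 1.5 h

Subtracting baseflow gives direct-runoff ordinates: 0.0, 97.0, 443.4, 785.1, 673.7, 578.1, 0.0 cfs.
The maximum is 785.1 cfs, occurring at the reading for t = 1.5 h.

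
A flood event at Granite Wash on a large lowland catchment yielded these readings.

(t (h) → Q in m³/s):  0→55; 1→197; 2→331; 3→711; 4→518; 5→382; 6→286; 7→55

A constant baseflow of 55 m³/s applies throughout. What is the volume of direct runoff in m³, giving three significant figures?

V ≈ 7.54 × 10^6 m³

Direct-runoff ordinates (Q − Q_b): 0.0, 142.0, 276.0, 656.0, 463.0, 327.0, 231.0, 0.0 m³/s.
ΣQ_DR = 2095 m³/s.
With Δt = 1 h = 3600 s, V = ΣQ_DR · Δt = 2095 × 3600 = 7.54 × 10^6 m³.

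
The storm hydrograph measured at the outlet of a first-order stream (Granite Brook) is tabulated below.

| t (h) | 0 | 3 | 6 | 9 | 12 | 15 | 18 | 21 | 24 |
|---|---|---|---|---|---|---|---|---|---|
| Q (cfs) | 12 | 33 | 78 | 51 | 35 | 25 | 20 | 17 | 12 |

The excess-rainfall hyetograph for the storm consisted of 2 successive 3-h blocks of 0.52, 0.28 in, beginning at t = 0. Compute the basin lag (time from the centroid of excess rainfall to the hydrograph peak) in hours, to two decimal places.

t_L ≈ 3.45 h

Centroid of excess rainfall: t_c = Σ P_i·t̄_i / ΣP_i = 2.5500 h (block centres at 1.5, 4.5 h).
Hydrograph peak occurs at t = 6 h, so basin lag t_L = 6 − 2.5500 = 3.45 h.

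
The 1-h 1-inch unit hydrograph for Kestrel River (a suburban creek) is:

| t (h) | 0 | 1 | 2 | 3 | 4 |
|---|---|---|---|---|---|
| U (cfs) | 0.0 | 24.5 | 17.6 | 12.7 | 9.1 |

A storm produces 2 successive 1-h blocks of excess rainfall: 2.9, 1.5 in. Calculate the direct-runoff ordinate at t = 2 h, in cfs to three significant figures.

By discrete convolution, Q_j = Σ (P_i / 1 in) · U_{j−i}.
At t = 2 h (j=2): Q = (2.9/1)·17.6 + (1.5/1)·24.5 = 87.8 cfs.

Q ≈ 87.8 cfs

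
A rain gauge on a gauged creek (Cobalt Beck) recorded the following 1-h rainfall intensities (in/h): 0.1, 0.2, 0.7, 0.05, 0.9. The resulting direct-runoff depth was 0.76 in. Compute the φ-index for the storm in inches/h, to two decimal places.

φ ≈ 0.42 in/h

Only the 2 blocks with intensity above φ contribute runoff: 0.7, 0.9 in/h.
Σ(I−φ)·Δt = d  ⇒  (0.7+0.9 − 2φ)·1 = 0.76
φ = (1.600 − 0.76/1) / 2 = 0.42 in/h.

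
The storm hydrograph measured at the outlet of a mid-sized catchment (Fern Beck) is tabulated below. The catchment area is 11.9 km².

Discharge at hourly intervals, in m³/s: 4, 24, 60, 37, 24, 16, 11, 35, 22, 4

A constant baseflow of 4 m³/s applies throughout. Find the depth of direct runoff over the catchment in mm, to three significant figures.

d ≈ 59.6 mm

Direct runoff: 0.0, 20.0, 56.0, 33.0, 20.0, 12.0, 7.0, 31.0, 18.0, 0.0 m³/s; ΣQ_DR = 197.0 m³/s.
V = ΣQ_DR · Δt = 197.0 × 3600 s = 7.092 × 10^5 m³.
Over A = 11.9 km², depth = V / A = 59.6 mm.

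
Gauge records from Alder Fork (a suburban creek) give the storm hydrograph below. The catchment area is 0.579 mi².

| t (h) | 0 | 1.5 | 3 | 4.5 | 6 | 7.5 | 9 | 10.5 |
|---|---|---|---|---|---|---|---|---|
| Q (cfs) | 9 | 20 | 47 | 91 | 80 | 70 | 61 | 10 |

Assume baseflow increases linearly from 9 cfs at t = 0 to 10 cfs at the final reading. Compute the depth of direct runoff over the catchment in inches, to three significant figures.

Direct runoff: 0.00, 10.86, 37.71, 81.57, 70.43, 60.29, 51.14, 0.00 cfs; ΣQ_DR = 312.0 cfs.
V = ΣQ_DR · Δt = 312.0 × 5400 s = 1.685 × 10^6 ft³.
Over A = 0.579 mi², depth = V / A = 1.25 in.

d ≈ 1.25 in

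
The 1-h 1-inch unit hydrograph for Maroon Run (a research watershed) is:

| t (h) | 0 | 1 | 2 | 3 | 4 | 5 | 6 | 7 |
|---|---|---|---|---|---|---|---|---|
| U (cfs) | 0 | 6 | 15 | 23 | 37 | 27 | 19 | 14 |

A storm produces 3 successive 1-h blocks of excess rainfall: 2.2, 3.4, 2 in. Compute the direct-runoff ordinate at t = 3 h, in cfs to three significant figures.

Q ≈ 114 cfs

By discrete convolution, Q_j = Σ (P_i / 1 in) · U_{j−i}.
At t = 3 h (j=3): Q = (2.2/1)·23 + (3.4/1)·15 + (2/1)·6 = 114 cfs.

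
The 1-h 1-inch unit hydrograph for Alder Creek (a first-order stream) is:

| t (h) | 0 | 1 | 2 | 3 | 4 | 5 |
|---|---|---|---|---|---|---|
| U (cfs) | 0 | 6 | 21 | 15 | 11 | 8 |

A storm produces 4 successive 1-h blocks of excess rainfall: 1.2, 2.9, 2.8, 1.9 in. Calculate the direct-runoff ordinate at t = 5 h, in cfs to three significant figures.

Q ≈ 123 cfs

By discrete convolution, Q_j = Σ (P_i / 1 in) · U_{j−i}.
At t = 5 h (j=5): Q = (1.2/1)·8 + (2.9/1)·11 + (2.8/1)·15 + (1.9/1)·21 = 123 cfs.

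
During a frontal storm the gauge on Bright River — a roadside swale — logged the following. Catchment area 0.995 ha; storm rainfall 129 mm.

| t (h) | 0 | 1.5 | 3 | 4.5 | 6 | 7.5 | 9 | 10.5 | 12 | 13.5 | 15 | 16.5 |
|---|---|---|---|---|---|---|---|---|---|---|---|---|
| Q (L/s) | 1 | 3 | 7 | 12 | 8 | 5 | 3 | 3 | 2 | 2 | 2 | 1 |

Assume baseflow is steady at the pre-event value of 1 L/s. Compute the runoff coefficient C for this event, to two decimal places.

C ≈ 0.16

ΣQ_DR = 37.00 L/s; V = ΣQ_DR·Δt = 1.998 × 10^5 L.
Runoff depth d = V / A = 20.08 mm.
C = d / P = 20.08 / 129 = 0.16.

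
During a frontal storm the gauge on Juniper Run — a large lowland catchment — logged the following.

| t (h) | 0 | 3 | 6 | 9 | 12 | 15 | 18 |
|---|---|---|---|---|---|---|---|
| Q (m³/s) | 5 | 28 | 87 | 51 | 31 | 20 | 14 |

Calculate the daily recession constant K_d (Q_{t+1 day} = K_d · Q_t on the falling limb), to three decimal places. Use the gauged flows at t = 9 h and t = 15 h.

K_d ≈ 0.024

Between t = 9 h and t = 15 h the flow falls from 51 to 20 m³/s over 2×3 h = 6 h.
Per-interval ratio K = (20/51)^(1/2) = 0.6262; K_d = K^(24/3) = 0.024.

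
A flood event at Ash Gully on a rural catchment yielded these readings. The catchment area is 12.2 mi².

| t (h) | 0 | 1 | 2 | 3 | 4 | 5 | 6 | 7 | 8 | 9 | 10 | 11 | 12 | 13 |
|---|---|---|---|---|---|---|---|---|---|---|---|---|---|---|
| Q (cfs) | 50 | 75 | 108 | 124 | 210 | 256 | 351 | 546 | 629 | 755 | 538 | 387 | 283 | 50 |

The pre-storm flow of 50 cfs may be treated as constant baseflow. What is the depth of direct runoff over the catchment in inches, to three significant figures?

Direct runoff: 0.0, 25.0, 58.0, 74.0, 160.0, 206.0, 301.0, 496.0, 579.0, 705.0, 488.0, 337.0, 233.0, 0.0 cfs; ΣQ_DR = 3662 cfs.
V = ΣQ_DR · Δt = 3662 × 3600 s = 1.318 × 10^7 ft³.
Over A = 12.2 mi², depth = V / A = 0.465 in.

d ≈ 0.465 in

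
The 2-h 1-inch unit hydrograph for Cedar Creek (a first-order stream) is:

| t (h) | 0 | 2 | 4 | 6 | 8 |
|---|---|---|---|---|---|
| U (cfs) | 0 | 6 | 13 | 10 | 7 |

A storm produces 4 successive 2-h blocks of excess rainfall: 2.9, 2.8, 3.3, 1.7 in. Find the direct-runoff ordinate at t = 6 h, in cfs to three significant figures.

Q ≈ 85.2 cfs

By discrete convolution, Q_j = Σ (P_i / 1 in) · U_{j−i}.
At t = 6 h (j=3): Q = (2.9/1)·10 + (2.8/1)·13 + (3.3/1)·6 + (1.7/1)·0 = 85.2 cfs.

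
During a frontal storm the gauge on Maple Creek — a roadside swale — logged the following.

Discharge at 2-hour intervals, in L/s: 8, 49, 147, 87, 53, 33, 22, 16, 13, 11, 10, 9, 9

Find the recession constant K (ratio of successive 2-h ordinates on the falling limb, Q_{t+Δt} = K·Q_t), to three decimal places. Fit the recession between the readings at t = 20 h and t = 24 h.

K ≈ 0.949

Using the recession-limb readings at t = 20 h and t = 24 h: Q falls from 10 to 9 L/s over 2 intervals.
K = (Q₂/Q₁)^(1/2) = (9/10)^(1/2) = 0.949.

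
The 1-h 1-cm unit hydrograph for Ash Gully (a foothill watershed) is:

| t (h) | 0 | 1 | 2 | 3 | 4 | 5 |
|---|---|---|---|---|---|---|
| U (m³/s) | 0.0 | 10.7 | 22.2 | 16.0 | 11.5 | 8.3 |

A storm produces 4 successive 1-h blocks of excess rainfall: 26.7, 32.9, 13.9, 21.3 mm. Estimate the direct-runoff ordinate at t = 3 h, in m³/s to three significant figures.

By discrete convolution, Q_j = Σ (P_i / 10 mm) · U_{j−i}.
At t = 3 h (j=3): Q = (26.7/10)·16.0 + (32.9/10)·22.2 + (13.9/10)·10.7 + (21.3/10)·0.0 = 131 m³/s.

Q ≈ 131 m³/s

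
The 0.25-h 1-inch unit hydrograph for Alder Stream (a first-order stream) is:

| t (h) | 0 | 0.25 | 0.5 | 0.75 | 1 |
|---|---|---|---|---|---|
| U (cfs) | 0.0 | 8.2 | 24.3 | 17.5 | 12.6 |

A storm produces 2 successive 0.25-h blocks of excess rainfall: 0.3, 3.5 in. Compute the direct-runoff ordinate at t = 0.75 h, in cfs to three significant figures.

By discrete convolution, Q_j = Σ (P_i / 1 in) · U_{j−i}.
At t = 0.75 h (j=3): Q = (0.3/1)·17.5 + (3.5/1)·24.3 = 90.3 cfs.

Q ≈ 90.3 cfs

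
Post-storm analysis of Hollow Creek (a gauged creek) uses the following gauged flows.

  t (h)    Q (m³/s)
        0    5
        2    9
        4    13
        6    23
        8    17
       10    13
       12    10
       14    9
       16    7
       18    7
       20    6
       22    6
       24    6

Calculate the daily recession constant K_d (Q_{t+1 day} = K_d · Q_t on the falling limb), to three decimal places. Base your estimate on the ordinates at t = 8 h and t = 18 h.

K_d ≈ 0.119

Between t = 8 h and t = 18 h the flow falls from 17 to 7 m³/s over 5×2 h = 10 h.
Per-interval ratio K = (7/17)^(1/5) = 0.8374; K_d = K^(24/2) = 0.119.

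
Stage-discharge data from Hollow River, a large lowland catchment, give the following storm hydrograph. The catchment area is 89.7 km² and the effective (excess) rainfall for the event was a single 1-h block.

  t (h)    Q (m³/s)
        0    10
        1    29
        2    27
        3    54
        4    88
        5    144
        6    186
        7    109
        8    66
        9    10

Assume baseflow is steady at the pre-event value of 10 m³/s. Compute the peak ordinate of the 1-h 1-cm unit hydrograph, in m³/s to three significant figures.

U_p ≈ 70.4 m³/s

Direct runoff: 0.0, 19.0, 17.0, 44.0, 78.0, 134.0, 176.0, 99.0, 56.0, 0.0 m³/s; ΣQ_DR = 623.0 m³/s, peak = 176.0 m³/s.
Runoff depth d = ΣQ_DR·Δt / A = 623.0 × 3600 / (89.7 km²) = 25.00 mm.
The 1-cm UH is the DRH scaled by (10 mm)/d, so U_p = 176.0 × 10/25.00 = 70.4 m³/s.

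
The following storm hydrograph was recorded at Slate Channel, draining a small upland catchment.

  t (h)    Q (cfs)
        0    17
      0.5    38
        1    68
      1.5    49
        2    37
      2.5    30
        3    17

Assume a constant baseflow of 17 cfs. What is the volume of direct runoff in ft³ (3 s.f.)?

V ≈ 2.47 × 10^5 ft³

Direct-runoff ordinates (Q − Q_b): 0.0, 21.0, 51.0, 32.0, 20.0, 13.0, 0.0 cfs.
ΣQ_DR = 137.0 cfs.
With Δt = 0.5 h = 1800 s, V = ΣQ_DR · Δt = 137.0 × 1800 = 2.47 × 10^5 ft³.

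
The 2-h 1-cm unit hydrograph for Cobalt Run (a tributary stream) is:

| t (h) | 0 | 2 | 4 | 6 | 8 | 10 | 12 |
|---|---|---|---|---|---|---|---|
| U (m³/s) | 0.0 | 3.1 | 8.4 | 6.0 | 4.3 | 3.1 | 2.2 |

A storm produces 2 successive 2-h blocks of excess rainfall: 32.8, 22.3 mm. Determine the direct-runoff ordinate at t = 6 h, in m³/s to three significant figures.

Q ≈ 38.4 m³/s

By discrete convolution, Q_j = Σ (P_i / 10 mm) · U_{j−i}.
At t = 6 h (j=3): Q = (32.8/10)·6.0 + (22.3/10)·8.4 = 38.4 m³/s.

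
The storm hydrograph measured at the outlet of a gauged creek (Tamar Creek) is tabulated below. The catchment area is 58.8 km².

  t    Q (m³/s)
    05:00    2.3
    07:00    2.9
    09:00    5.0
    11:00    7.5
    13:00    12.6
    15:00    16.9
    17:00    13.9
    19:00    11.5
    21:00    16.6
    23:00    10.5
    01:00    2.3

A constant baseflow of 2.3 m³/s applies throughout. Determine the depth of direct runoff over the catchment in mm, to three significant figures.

d ≈ 9.39 mm

Direct runoff: 0.0, 0.6, 2.7, 5.2, 10.3, 14.6, 11.6, 9.2, 14.3, 8.2, 0.0 m³/s; ΣQ_DR = 76.70 m³/s.
V = ΣQ_DR · Δt = 76.70 × 7200 s = 5.522 × 10^5 m³.
Over A = 58.8 km², depth = V / A = 9.39 mm.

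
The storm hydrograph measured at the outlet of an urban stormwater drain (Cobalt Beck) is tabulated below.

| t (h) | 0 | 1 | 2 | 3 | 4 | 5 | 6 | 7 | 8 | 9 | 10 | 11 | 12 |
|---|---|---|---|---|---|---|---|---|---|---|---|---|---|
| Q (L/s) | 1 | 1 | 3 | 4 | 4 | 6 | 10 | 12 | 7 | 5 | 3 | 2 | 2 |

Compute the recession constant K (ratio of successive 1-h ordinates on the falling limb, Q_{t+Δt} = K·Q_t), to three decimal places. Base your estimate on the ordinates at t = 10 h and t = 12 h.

K ≈ 0.816

Using the recession-limb readings at t = 10 h and t = 12 h: Q falls from 3 to 2 L/s over 2 intervals.
K = (Q₂/Q₁)^(1/2) = (2/3)^(1/2) = 0.816.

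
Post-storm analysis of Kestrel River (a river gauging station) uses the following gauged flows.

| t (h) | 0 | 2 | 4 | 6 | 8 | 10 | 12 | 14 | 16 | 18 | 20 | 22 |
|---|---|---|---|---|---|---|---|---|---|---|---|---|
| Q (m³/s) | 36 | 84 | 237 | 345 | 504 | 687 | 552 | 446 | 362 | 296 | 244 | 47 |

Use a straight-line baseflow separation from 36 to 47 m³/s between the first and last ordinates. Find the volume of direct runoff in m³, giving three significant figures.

Direct-runoff ordinates (Q − Q_b): 0.00, 47.00, 199.00, 306.00, 464.00, 646.00, 510.00, 403.00, 318.00, 251.00, 198.00, 0.00 m³/s.
ΣQ_DR = 3342 m³/s.
With Δt = 2 h = 7200 s, V = ΣQ_DR · Δt = 3342 × 7200 = 2.41 × 10^7 m³.

V ≈ 2.41 × 10^7 m³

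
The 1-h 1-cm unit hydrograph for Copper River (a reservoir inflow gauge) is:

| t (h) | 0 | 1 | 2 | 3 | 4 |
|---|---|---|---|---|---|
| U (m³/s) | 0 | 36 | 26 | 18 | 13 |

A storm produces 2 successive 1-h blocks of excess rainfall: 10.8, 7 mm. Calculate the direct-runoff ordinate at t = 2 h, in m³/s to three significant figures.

Q ≈ 53.3 m³/s

By discrete convolution, Q_j = Σ (P_i / 10 mm) · U_{j−i}.
At t = 2 h (j=2): Q = (10.8/10)·26 + (7/10)·36 = 53.3 m³/s.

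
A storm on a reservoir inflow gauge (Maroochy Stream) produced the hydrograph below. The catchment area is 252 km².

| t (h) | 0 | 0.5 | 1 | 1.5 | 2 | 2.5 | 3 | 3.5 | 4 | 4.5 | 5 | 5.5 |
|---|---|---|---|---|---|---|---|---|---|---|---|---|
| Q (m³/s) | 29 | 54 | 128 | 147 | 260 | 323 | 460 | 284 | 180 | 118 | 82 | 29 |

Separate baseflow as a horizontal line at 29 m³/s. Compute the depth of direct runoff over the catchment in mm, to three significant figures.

Direct runoff: 0.0, 25.0, 99.0, 118.0, 231.0, 294.0, 431.0, 255.0, 151.0, 89.0, 53.0, 0.0 m³/s; ΣQ_DR = 1746 m³/s.
V = ΣQ_DR · Δt = 1746 × 1800 s = 3.143 × 10^6 m³.
Over A = 252 km², depth = V / A = 12.5 mm.

d ≈ 12.5 mm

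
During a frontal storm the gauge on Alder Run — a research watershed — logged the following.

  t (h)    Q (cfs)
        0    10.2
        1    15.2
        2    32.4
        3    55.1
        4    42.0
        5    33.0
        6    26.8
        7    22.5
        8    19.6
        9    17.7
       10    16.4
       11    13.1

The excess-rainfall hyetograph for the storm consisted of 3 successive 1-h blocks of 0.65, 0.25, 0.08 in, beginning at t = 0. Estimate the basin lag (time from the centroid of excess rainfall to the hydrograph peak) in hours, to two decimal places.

t_L ≈ 2.08 h

Centroid of excess rainfall: t_c = Σ P_i·t̄_i / ΣP_i = 0.9184 h (block centres at 0.5, 1.5, 2.5 h).
Hydrograph peak occurs at t = 3 h, so basin lag t_L = 3 − 0.9184 = 2.08 h.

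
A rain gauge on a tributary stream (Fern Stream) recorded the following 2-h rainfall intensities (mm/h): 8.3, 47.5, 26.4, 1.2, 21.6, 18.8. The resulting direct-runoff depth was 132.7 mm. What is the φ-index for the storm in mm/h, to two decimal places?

φ ≈ 11.99 mm/h

Only the 4 blocks with intensity above φ contribute runoff: 47.5, 26.4, 21.6, 18.8 mm/h.
Σ(I−φ)·Δt = d  ⇒  (47.5+26.4+21.6+18.8 − 4φ)·2 = 132.7
φ = (114.3 − 132.7/2) / 4 = 11.99 mm/h.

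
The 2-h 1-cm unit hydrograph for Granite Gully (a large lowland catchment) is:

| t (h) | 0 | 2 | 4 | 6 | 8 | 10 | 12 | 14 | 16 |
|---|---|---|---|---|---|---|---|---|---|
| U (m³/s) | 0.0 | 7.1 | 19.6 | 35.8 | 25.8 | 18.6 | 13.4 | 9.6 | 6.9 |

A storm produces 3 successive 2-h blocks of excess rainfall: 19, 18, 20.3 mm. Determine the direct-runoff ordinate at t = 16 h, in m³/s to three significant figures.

Q ≈ 57.6 m³/s

By discrete convolution, Q_j = Σ (P_i / 10 mm) · U_{j−i}.
At t = 16 h (j=8): Q = (19/10)·6.9 + (18/10)·9.6 + (20.3/10)·13.4 = 57.6 m³/s.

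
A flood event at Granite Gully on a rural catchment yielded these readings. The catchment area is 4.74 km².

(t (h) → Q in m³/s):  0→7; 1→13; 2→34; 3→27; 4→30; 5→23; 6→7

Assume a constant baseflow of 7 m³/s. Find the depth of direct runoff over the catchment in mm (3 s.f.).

Direct runoff: 0.0, 6.0, 27.0, 20.0, 23.0, 16.0, 0.0 m³/s; ΣQ_DR = 92.00 m³/s.
V = ΣQ_DR · Δt = 92.00 × 3600 s = 3.312 × 10^5 m³.
Over A = 4.74 km², depth = V / A = 69.9 mm.

d ≈ 69.9 mm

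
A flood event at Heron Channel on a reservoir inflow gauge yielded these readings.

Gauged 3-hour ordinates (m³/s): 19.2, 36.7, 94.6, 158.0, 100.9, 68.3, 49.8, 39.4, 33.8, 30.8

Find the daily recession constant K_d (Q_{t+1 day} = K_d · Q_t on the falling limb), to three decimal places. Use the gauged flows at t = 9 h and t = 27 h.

K_d ≈ 0.113

Between t = 9 h and t = 27 h the flow falls from 158.0 to 30.8 m³/s over 6×3 h = 18 h.
Per-interval ratio K = (30.8/158.0)^(1/6) = 0.7615; K_d = K^(24/3) = 0.113.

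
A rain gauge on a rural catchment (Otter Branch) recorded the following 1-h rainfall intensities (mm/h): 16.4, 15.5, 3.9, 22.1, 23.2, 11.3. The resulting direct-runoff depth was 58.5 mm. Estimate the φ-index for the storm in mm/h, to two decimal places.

φ ≈ 6.00 mm/h

Only the 5 blocks with intensity above φ contribute runoff: 16.4, 15.5, 22.1, 23.2, 11.3 mm/h.
Σ(I−φ)·Δt = d  ⇒  (16.4+15.5+22.1+23.2+11.3 − 5φ)·1 = 58.5
φ = (88.50 − 58.5/1) / 5 = 6.00 mm/h.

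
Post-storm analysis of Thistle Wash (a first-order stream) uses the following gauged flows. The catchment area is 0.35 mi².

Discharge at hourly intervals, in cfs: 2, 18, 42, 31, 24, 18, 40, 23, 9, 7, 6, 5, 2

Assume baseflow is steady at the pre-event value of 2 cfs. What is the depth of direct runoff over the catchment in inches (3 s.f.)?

d ≈ 0.890 in

Direct runoff: 0.0, 16.0, 40.0, 29.0, 22.0, 16.0, 38.0, 21.0, 7.0, 5.0, 4.0, 3.0, 0.0 cfs; ΣQ_DR = 201.0 cfs.
V = ΣQ_DR · Δt = 201.0 × 3600 s = 7.236 × 10^5 ft³.
Over A = 0.35 mi², depth = V / A = 0.890 in.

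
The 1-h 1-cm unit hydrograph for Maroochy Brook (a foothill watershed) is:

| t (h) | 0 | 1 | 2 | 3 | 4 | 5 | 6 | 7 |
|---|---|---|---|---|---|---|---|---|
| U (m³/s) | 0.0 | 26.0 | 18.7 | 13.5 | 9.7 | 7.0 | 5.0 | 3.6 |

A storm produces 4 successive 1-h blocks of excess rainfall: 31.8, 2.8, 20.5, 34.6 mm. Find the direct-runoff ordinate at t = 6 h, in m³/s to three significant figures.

Q ≈ 84.5 m³/s

By discrete convolution, Q_j = Σ (P_i / 10 mm) · U_{j−i}.
At t = 6 h (j=6): Q = (31.8/10)·5.0 + (2.8/10)·7.0 + (20.5/10)·9.7 + (34.6/10)·13.5 = 84.5 m³/s.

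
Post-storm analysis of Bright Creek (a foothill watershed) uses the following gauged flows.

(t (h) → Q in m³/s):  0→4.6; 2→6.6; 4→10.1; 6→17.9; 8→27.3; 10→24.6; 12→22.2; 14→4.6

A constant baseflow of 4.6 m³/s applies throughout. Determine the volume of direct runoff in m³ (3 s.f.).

V ≈ 5.84 × 10^5 m³

Direct-runoff ordinates (Q − Q_b): 0.0, 2.0, 5.5, 13.3, 22.7, 20.0, 17.6, 0.0 m³/s.
ΣQ_DR = 81.10 m³/s.
With Δt = 2 h = 7200 s, V = ΣQ_DR · Δt = 81.10 × 7200 = 5.84 × 10^5 m³.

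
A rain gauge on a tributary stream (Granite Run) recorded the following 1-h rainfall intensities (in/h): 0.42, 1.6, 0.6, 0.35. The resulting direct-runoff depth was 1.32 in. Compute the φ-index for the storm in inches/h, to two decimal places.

φ ≈ 0.44 in/h

Only the 2 blocks with intensity above φ contribute runoff: 1.6, 0.6 in/h.
Σ(I−φ)·Δt = d  ⇒  (1.6+0.6 − 2φ)·1 = 1.32
φ = (2.200 − 1.32/1) / 2 = 0.44 in/h.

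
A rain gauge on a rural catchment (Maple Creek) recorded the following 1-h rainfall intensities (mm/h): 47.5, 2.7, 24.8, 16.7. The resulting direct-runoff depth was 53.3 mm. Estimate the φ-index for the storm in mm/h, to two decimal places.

Only the 3 blocks with intensity above φ contribute runoff: 47.5, 24.8, 16.7 mm/h.
Σ(I−φ)·Δt = d  ⇒  (47.5+24.8+16.7 − 3φ)·1 = 53.3
φ = (89.00 − 53.3/1) / 3 = 11.90 mm/h.

φ ≈ 11.90 mm/h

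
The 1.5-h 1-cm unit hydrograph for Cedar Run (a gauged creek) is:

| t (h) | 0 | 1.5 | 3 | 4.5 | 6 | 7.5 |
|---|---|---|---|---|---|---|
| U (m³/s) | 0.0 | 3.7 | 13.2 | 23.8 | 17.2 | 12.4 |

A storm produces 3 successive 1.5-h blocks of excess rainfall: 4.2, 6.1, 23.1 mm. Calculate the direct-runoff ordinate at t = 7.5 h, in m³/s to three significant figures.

By discrete convolution, Q_j = Σ (P_i / 10 mm) · U_{j−i}.
At t = 7.5 h (j=5): Q = (4.2/10)·12.4 + (6.1/10)·17.2 + (23.1/10)·23.8 = 70.7 m³/s.

Q ≈ 70.7 m³/s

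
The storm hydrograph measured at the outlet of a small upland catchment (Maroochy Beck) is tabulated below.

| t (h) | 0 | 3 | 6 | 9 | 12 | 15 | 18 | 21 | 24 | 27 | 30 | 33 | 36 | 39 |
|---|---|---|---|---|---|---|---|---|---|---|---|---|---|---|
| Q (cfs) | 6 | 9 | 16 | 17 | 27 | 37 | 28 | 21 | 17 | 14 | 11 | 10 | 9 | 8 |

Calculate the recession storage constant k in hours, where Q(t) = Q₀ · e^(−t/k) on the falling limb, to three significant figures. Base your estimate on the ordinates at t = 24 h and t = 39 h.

k ≈ 19.9 h

On the falling limb, Q drops from 17 to 8 cfs between t = 24 h and t = 39 h (Δt = 15 h).
k = −Δt / ln(Q₂/Q₁) = −15 / ln(8/17) = 19.9 h.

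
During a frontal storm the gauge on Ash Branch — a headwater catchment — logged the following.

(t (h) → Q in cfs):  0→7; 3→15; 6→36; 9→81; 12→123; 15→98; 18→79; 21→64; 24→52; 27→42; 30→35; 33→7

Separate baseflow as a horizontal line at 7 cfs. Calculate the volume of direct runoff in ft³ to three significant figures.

Direct-runoff ordinates (Q − Q_b): 0.0, 8.0, 29.0, 74.0, 116.0, 91.0, 72.0, 57.0, 45.0, 35.0, 28.0, 0.0 cfs.
ΣQ_DR = 555.0 cfs.
With Δt = 3 h = 10800 s, V = ΣQ_DR · Δt = 555.0 × 10800 = 5.99 × 10^6 ft³.

V ≈ 5.99 × 10^6 ft³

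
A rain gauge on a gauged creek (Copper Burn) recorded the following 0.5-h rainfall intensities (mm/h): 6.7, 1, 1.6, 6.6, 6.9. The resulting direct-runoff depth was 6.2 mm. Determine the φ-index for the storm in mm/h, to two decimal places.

Only the 3 blocks with intensity above φ contribute runoff: 6.7, 6.6, 6.9 mm/h.
Σ(I−φ)·Δt = d  ⇒  (6.7+6.6+6.9 − 3φ)·0.5 = 6.2
φ = (20.20 − 6.2/0.5) / 3 = 2.60 mm/h.

φ ≈ 2.60 mm/h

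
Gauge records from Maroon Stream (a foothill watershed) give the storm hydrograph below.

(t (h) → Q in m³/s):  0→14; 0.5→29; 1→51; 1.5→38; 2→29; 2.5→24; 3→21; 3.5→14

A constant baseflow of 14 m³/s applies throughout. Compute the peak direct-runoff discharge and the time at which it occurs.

Q_p = 37.0 m³/s at t = 1 h

Subtracting baseflow gives direct-runoff ordinates: 0.0, 15.0, 37.0, 24.0, 15.0, 10.0, 7.0, 0.0 m³/s.
The maximum is 37.0 m³/s, occurring at the reading for t = 1 h.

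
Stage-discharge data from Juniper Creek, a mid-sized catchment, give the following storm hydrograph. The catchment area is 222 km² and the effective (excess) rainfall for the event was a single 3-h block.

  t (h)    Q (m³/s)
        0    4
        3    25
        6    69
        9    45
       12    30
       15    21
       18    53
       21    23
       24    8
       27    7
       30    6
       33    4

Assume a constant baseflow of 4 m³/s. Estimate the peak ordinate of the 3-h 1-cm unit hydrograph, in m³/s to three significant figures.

Direct runoff: 0.0, 21.0, 65.0, 41.0, 26.0, 17.0, 49.0, 19.0, 4.0, 3.0, 2.0, 0.0 m³/s; ΣQ_DR = 247.0 m³/s, peak = 65.0 m³/s.
Runoff depth d = ΣQ_DR·Δt / A = 247.0 × 10800 / (222 km²) = 12.02 mm.
The 1-cm UH is the DRH scaled by (10 mm)/d, so U_p = 65.0 × 10/12.02 = 54.1 m³/s.

U_p ≈ 54.1 m³/s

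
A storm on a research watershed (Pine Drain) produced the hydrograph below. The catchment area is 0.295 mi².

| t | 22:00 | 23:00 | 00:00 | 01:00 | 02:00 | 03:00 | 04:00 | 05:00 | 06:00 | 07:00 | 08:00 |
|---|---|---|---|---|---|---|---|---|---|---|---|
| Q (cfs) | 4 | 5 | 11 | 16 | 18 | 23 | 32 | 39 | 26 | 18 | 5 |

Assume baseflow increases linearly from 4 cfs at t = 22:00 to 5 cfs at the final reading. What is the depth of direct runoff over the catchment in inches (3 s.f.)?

Direct runoff: 0.00, 0.90, 6.80, 11.70, 13.60, 18.50, 27.40, 34.30, 21.20, 13.10, 0.00 cfs; ΣQ_DR = 147.5 cfs.
V = ΣQ_DR · Δt = 147.5 × 3600 s = 5.310 × 10^5 ft³.
Over A = 0.295 mi², depth = V / A = 0.775 in.

d ≈ 0.775 in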